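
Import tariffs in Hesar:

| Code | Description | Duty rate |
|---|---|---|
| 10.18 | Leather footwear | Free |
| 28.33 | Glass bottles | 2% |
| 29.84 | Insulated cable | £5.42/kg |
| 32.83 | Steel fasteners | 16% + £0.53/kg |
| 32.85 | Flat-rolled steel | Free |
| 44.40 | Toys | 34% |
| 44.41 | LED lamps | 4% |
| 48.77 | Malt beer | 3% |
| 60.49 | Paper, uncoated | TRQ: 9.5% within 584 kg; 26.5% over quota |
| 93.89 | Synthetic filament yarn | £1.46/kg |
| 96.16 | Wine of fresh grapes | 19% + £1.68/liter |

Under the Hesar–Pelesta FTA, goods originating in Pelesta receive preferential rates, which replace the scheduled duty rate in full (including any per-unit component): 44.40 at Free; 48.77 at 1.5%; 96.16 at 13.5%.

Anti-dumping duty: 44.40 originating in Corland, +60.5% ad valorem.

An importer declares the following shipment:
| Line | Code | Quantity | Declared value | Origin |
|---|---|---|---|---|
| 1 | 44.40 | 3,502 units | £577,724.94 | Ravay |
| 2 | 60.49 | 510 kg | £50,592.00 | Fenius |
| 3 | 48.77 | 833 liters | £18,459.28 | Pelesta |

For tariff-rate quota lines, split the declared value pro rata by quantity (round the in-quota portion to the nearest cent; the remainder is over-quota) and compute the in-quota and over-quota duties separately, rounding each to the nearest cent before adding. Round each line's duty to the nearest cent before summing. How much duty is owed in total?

Line 1 (44.40, Ravay, 3,502 units, £577,724.94):
Base rate for 44.40 is 34%.
44.40 has an FTA preferential rate, but origin Ravay is not Pelesta; base rate stands.
The additional-duty order on 44.40 targets Corland, not Ravay; it does not apply.
Duty = £577,724.94 × 34% = £196,426.48.
Line 2 (60.49, Fenius, 510 kg, £50,592.00):
Code 60.49 is under a tariff-rate quota (threshold 584 kg). Quantity 510 kg is within the quota, so the in-quota rate 9.5% applies to the full value.
Duty = £50,592.00 × 9.5% = £4,806.24.
Line 3 (48.77, Pelesta, 833 liters, £18,459.28):
Base rate for 48.77 is 3%.
Origin Pelesta qualifies under the Hesar–Pelesta agreement and 48.77 is covered: preferential rate 1.5% applies instead.
Duty = £18,459.28 × 1.5% = £276.89.
Total = £196,426.48 + £4,806.24 + £276.89 = £201,509.61.

£201,509.61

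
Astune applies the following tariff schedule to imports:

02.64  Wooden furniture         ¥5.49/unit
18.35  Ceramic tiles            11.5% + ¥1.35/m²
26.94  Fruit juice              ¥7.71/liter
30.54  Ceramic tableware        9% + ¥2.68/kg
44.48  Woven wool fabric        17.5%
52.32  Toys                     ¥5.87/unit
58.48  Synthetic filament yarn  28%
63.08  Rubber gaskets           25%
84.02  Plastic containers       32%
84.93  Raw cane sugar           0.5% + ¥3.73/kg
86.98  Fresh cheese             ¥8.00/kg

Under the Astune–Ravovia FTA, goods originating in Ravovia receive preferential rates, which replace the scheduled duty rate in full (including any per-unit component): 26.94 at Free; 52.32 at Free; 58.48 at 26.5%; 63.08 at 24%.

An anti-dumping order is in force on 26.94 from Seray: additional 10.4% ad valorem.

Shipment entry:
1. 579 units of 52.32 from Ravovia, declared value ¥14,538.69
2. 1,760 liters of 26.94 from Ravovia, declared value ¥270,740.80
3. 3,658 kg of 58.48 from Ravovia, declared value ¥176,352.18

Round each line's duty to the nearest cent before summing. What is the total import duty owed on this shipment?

Line 1 (52.32, Ravovia, 579 units, ¥14,538.69):
Base rate for 52.32 is ¥5.87/unit.
Origin Ravovia qualifies under the Astune–Ravovia agreement and 52.32 is covered: preferential rate Free applies instead.
Duty = ¥14,538.69 × 0% = ¥0.00.
Line 2 (26.94, Ravovia, 1,760 liters, ¥270,740.80):
Base rate for 26.94 is ¥7.71/liter.
Origin Ravovia qualifies under the Astune–Ravovia agreement and 26.94 is covered: preferential rate Free applies instead.
The additional-duty order on 26.94 targets Seray, not Ravovia; it does not apply.
Duty = ¥270,740.80 × 0% = ¥0.00.
Line 3 (58.48, Ravovia, 3,658 kg, ¥176,352.18):
Base rate for 58.48 is 28%.
Origin Ravovia qualifies under the Astune–Ravovia agreement and 58.48 is covered: preferential rate 26.5% applies instead.
Duty = ¥176,352.18 × 26.5% = ¥46,733.33.
Total = ¥0.00 + ¥0.00 + ¥46,733.33 = ¥46,733.33.

¥46,733.33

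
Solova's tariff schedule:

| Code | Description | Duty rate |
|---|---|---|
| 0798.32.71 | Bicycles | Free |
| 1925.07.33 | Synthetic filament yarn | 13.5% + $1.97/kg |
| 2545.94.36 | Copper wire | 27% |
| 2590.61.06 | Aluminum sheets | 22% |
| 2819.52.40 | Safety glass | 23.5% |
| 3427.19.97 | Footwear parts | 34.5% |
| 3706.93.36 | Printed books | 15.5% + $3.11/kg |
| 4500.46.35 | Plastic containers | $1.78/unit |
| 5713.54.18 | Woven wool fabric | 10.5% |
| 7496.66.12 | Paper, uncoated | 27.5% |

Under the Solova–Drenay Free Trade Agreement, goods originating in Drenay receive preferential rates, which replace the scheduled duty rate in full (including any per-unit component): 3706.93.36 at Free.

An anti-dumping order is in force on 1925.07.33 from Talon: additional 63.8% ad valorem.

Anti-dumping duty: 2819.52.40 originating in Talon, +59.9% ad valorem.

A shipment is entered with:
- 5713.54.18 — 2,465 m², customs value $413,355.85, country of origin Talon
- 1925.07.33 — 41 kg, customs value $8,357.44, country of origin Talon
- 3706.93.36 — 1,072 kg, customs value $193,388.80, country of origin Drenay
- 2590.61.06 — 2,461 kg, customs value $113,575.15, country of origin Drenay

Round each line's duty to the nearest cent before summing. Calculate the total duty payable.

Line 1 (5713.54.18, Talon, 2,465 m², $413,355.85):
Base rate for 5713.54.18 is 10.5%.
Duty = $413,355.85 × 10.5% = $43,402.36.
Line 2 (1925.07.33, Talon, 41 kg, $8,357.44):
Base rate for 1925.07.33 is 13.5% + $1.97/kg.
Additional duty on 1925.07.33 from Talon: +63.8%. Applied ad valorem rate: 13.5% + 63.8% = 77.3%.
Duty = $8,357.44 × 77.3% + 41 × $1.97 = $6,541.07.
Line 3 (3706.93.36, Drenay, 1,072 kg, $193,388.80):
Base rate for 3706.93.36 is 15.5% + $3.11/kg.
Origin Drenay qualifies under the Solova–Drenay agreement and 3706.93.36 is covered: preferential rate Free applies instead.
Duty = $193,388.80 × 0% = $0.00.
Line 4 (2590.61.06, Drenay, 2,461 kg, $113,575.15):
Base rate for 2590.61.06 is 22%.
Origin Drenay is the FTA partner but 2590.61.06 is not on the preference list; base rate stands.
Duty = $113,575.15 × 22% = $24,986.53.
Total = $43,402.36 + $6,541.07 + $0.00 + $24,986.53 = $74,929.96.

$74,929.96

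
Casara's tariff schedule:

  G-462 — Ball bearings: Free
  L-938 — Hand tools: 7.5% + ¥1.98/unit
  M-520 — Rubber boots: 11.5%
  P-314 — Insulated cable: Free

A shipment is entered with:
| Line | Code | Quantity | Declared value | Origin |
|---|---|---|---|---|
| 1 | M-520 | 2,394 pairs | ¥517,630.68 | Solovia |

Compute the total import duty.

Line 1 (M-520, Solovia, 2,394 pairs, ¥517,630.68):
Base rate for M-520 is 11.5%.
Duty = ¥517,630.68 × 11.5% = ¥59,527.53.

¥59,527.53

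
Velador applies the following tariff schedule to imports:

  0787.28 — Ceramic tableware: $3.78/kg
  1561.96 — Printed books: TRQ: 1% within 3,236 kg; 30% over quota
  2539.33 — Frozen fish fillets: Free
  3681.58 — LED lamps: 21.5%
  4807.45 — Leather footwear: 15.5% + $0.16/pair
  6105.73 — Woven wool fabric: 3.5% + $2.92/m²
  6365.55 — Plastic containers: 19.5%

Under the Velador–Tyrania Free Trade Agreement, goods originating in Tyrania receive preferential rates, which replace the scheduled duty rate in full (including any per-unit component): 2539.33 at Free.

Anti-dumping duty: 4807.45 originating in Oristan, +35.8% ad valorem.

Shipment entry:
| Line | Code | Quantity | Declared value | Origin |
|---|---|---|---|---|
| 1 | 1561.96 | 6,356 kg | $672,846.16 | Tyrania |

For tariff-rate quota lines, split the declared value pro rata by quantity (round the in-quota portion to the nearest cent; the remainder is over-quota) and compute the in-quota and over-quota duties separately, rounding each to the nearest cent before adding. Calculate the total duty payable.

$102,510.59

Line 1 (1561.96, Tyrania, 6,356 kg, $672,846.16):
Code 1561.96 is under a tariff-rate quota (threshold 3,236 kg). In-quota: 3,236 kg at 1%; over-quota: 3,120 kg at 30%.
Pro-rata value split: in-quota = $672,846.16 × 3,236/6,356 = $342,562.96; over-quota = $672,846.16 − $342,562.96 = $330,283.20.
In-quota duty = $342,562.96 × 1% = $3,425.63. Over-quota duty = $330,283.20 × 30% = $99,084.96.
Line duty = $3,425.63 + $99,084.96 = $102,510.59.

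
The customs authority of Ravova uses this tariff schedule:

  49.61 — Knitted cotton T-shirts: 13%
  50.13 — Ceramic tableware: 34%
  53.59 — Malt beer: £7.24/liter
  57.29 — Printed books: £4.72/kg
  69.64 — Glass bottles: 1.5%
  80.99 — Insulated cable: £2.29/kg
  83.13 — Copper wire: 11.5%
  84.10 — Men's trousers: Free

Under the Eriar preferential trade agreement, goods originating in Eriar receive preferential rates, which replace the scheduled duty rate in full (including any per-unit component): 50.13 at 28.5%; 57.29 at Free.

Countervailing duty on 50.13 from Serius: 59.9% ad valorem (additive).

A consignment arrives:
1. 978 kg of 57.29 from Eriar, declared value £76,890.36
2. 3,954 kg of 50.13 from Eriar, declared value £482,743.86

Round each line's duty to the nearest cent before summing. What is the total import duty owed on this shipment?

Line 1 (57.29, Eriar, 978 kg, £76,890.36):
Base rate for 57.29 is £4.72/kg.
Origin Eriar qualifies under the Ravova–Eriar agreement and 57.29 is covered: preferential rate Free applies instead.
Duty = £76,890.36 × 0% = £0.00.
Line 2 (50.13, Eriar, 3,954 kg, £482,743.86):
Base rate for 50.13 is 34%.
Origin Eriar qualifies under the Ravova–Eriar agreement and 50.13 is covered: preferential rate 28.5% applies instead.
The additional-duty order on 50.13 targets Serius, not Eriar; it does not apply.
Duty = £482,743.86 × 28.5% = £137,582.00.
Total = £0.00 + £137,582.00 = £137,582.00.

£137,582.00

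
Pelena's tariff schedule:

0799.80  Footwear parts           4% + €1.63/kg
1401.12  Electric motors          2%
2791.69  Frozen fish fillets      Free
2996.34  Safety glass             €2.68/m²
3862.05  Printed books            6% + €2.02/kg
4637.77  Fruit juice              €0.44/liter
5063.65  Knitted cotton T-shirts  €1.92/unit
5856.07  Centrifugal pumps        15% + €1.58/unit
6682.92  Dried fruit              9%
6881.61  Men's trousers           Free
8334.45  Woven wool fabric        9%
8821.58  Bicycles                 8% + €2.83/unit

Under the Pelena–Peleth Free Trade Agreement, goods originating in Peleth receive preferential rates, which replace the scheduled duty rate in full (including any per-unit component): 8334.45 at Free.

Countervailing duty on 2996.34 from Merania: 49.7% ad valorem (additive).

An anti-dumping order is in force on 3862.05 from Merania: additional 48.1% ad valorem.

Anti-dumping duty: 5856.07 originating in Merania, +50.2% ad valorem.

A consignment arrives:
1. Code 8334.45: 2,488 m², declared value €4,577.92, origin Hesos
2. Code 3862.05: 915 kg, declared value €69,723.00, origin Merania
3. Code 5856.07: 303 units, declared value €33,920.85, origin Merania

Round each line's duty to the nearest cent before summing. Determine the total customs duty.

€62,575.58

Line 1 (8334.45, Hesos, 2,488 m², €4,577.92):
Base rate for 8334.45 is 9%.
8334.45 has an FTA preferential rate, but origin Hesos is not Peleth; base rate stands.
Duty = €4,577.92 × 9% = €412.01.
Line 2 (3862.05, Merania, 915 kg, €69,723.00):
Base rate for 3862.05 is 6% + €2.02/kg.
Additional duty on 3862.05 from Merania: +48.1%. Applied ad valorem rate: 6% + 48.1% = 54.1%.
Duty = €69,723.00 × 54.1% + 915 × €2.02 = €39,568.44.
Line 3 (5856.07, Merania, 303 units, €33,920.85):
Base rate for 5856.07 is 15% + €1.58/unit.
Additional duty on 5856.07 from Merania: +50.2%. Applied ad valorem rate: 15% + 50.2% = 65.2%.
Duty = €33,920.85 × 65.2% + 303 × €1.58 = €22,595.13.
Total = €412.01 + €39,568.44 + €22,595.13 = €62,575.58.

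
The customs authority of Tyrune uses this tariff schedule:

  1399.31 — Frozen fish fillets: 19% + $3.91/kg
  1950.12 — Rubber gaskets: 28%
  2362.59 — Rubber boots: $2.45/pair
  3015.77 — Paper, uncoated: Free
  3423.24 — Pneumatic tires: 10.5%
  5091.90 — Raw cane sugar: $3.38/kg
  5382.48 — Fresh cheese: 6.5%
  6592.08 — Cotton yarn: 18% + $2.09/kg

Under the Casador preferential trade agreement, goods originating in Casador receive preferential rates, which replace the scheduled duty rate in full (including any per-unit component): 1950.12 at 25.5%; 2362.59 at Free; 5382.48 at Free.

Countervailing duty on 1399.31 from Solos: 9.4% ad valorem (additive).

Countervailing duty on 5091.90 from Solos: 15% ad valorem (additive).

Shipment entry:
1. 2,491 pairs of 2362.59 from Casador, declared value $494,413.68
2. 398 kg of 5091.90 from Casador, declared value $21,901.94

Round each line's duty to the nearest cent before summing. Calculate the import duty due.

$1,345.24

Line 1 (2362.59, Casador, 2,491 pairs, $494,413.68):
Base rate for 2362.59 is $2.45/pair.
Origin Casador qualifies under the Tyrune–Casador agreement and 2362.59 is covered: preferential rate Free applies instead.
Duty = $494,413.68 × 0% = $0.00.
Line 2 (5091.90, Casador, 398 kg, $21,901.94):
Base rate for 5091.90 is $3.38/kg.
Origin Casador is the FTA partner but 5091.90 is not on the preference list; base rate stands.
The additional-duty order on 5091.90 targets Solos, not Casador; it does not apply.
Duty = 398 × $3.38 = $1,345.24.
Total = $0.00 + $1,345.24 = $1,345.24.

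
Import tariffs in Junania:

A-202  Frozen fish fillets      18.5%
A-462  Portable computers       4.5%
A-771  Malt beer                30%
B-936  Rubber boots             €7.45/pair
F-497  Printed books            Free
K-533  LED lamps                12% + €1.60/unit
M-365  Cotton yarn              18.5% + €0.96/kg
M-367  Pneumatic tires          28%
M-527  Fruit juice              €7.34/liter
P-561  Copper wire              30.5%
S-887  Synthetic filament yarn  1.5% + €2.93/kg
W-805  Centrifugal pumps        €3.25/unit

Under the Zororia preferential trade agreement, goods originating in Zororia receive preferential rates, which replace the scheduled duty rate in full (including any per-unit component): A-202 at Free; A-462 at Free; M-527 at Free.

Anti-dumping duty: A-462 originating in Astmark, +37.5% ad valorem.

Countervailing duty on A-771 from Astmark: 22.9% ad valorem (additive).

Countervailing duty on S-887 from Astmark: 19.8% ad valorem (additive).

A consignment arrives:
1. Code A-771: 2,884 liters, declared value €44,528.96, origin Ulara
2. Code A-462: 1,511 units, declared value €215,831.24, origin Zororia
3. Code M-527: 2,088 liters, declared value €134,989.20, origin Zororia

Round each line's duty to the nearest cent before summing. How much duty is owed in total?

€13,358.69

Line 1 (A-771, Ulara, 2,884 liters, €44,528.96):
Base rate for A-771 is 30%.
The additional-duty order on A-771 targets Astmark, not Ulara; it does not apply.
Duty = €44,528.96 × 30% = €13,358.69.
Line 2 (A-462, Zororia, 1,511 units, €215,831.24):
Base rate for A-462 is 4.5%.
Origin Zororia qualifies under the Junania–Zororia agreement and A-462 is covered: preferential rate Free applies instead.
The additional-duty order on A-462 targets Astmark, not Zororia; it does not apply.
Duty = €215,831.24 × 0% = €0.00.
Line 3 (M-527, Zororia, 2,088 liters, €134,989.20):
Base rate for M-527 is €7.34/liter.
Origin Zororia qualifies under the Junania–Zororia agreement and M-527 is covered: preferential rate Free applies instead.
Duty = €134,989.20 × 0% = €0.00.
Total = €13,358.69 + €0.00 + €0.00 = €13,358.69.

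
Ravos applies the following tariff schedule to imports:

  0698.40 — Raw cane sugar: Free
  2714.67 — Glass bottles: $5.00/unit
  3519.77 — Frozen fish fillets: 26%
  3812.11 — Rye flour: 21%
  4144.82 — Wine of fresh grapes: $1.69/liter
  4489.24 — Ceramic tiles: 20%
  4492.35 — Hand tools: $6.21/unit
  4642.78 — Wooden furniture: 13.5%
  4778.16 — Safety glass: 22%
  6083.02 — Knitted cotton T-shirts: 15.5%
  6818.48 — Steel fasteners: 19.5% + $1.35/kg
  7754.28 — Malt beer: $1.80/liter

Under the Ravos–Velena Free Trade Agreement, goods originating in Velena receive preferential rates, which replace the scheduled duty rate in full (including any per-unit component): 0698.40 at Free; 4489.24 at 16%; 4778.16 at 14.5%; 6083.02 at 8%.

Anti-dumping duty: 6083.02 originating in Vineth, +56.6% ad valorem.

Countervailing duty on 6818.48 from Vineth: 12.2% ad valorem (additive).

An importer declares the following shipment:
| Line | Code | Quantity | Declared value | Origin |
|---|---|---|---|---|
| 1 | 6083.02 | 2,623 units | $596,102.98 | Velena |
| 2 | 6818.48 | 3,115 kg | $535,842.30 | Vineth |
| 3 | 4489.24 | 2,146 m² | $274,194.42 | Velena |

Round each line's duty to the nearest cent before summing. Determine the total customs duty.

$265,626.61

Line 1 (6083.02, Velena, 2,623 units, $596,102.98):
Base rate for 6083.02 is 15.5%.
Origin Velena qualifies under the Ravos–Velena agreement and 6083.02 is covered: preferential rate 8% applies instead.
The additional-duty order on 6083.02 targets Vineth, not Velena; it does not apply.
Duty = $596,102.98 × 8% = $47,688.24.
Line 2 (6818.48, Vineth, 3,115 kg, $535,842.30):
Base rate for 6818.48 is 19.5% + $1.35/kg.
Additional duty on 6818.48 from Vineth: +12.2%. Applied ad valorem rate: 19.5% + 12.2% = 31.7%.
Duty = $535,842.30 × 31.7% + 3,115 × $1.35 = $174,067.26.
Line 3 (4489.24, Velena, 2,146 m², $274,194.42):
Base rate for 4489.24 is 20%.
Origin Velena qualifies under the Ravos–Velena agreement and 4489.24 is covered: preferential rate 16% applies instead.
Duty = $274,194.42 × 16% = $43,871.11.
Total = $47,688.24 + $174,067.26 + $43,871.11 = $265,626.61.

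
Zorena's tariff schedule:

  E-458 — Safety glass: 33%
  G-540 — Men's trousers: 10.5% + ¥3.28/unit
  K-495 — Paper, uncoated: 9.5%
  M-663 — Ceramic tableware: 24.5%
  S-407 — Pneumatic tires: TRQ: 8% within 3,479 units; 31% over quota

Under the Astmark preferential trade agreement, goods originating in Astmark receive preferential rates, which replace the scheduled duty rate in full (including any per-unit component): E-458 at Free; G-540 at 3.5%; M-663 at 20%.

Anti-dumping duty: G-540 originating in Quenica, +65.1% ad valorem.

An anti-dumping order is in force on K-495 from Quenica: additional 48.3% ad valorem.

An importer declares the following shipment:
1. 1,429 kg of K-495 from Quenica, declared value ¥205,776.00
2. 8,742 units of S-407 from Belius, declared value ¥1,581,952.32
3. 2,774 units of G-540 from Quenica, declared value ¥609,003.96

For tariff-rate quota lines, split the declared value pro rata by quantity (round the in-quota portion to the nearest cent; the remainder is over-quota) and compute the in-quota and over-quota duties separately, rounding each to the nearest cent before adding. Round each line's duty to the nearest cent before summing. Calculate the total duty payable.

¥934,050.70

Line 1 (K-495, Quenica, 1,429 kg, ¥205,776.00):
Base rate for K-495 is 9.5%.
Additional duty on K-495 from Quenica: +48.3%. Applied ad valorem rate: 9.5% + 48.3% = 57.8%.
Duty = ¥205,776.00 × 57.8% = ¥118,938.53.
Line 2 (S-407, Belius, 8,742 units, ¥1,581,952.32):
Code S-407 is under a tariff-rate quota (threshold 3,479 units). In-quota: 3,479 units at 8%; over-quota: 5,263 units at 31%.
Pro-rata value split: in-quota = ¥1,581,952.32 × 3,479/8,742 = ¥629,559.84; over-quota = ¥1,581,952.32 − ¥629,559.84 = ¥952,392.48.
In-quota duty = ¥629,559.84 × 8% = ¥50,364.79. Over-quota duty = ¥952,392.48 × 31% = ¥295,241.67.
Line duty = ¥50,364.79 + ¥295,241.67 = ¥345,606.46.
Line 3 (G-540, Quenica, 2,774 units, ¥609,003.96):
Base rate for G-540 is 10.5% + ¥3.28/unit.
G-540 has an FTA preferential rate, but origin Quenica is not Astmark; base rate stands.
Additional duty on G-540 from Quenica: +65.1%. Applied ad valorem rate: 10.5% + 65.1% = 75.6%.
Duty = ¥609,003.96 × 75.6% + 2,774 × ¥3.28 = ¥469,505.71.
Total = ¥118,938.53 + ¥345,606.46 + ¥469,505.71 = ¥934,050.70.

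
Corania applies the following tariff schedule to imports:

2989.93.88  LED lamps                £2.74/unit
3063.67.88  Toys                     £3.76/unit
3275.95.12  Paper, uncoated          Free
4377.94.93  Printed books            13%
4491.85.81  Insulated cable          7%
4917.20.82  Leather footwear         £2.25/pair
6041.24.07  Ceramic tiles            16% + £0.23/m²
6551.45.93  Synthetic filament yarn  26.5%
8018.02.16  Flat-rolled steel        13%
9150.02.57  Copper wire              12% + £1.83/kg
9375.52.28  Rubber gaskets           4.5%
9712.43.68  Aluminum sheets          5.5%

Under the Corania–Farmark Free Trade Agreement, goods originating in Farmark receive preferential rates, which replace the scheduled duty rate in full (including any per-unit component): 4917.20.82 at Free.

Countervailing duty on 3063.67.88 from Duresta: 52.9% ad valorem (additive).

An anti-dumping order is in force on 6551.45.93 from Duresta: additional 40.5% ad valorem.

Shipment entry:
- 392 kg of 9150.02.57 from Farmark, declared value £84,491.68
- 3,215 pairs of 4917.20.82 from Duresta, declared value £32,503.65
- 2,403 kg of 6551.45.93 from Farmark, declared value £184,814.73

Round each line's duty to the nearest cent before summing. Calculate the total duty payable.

Line 1 (9150.02.57, Farmark, 392 kg, £84,491.68):
Base rate for 9150.02.57 is 12% + £1.83/kg.
Origin Farmark is the FTA partner but 9150.02.57 is not on the preference list; base rate stands.
Duty = £84,491.68 × 12% + 392 × £1.83 = £10,856.36.
Line 2 (4917.20.82, Duresta, 3,215 pairs, £32,503.65):
Base rate for 4917.20.82 is £2.25/pair.
4917.20.82 has an FTA preferential rate, but origin Duresta is not Farmark; base rate stands.
Duty = 3,215 × £2.25 = £7,233.75.
Line 3 (6551.45.93, Farmark, 2,403 kg, £184,814.73):
Base rate for 6551.45.93 is 26.5%.
Origin Farmark is the FTA partner but 6551.45.93 is not on the preference list; base rate stands.
The additional-duty order on 6551.45.93 targets Duresta, not Farmark; it does not apply.
Duty = £184,814.73 × 26.5% = £48,975.90.
Total = £10,856.36 + £7,233.75 + £48,975.90 = £67,066.01.

£67,066.01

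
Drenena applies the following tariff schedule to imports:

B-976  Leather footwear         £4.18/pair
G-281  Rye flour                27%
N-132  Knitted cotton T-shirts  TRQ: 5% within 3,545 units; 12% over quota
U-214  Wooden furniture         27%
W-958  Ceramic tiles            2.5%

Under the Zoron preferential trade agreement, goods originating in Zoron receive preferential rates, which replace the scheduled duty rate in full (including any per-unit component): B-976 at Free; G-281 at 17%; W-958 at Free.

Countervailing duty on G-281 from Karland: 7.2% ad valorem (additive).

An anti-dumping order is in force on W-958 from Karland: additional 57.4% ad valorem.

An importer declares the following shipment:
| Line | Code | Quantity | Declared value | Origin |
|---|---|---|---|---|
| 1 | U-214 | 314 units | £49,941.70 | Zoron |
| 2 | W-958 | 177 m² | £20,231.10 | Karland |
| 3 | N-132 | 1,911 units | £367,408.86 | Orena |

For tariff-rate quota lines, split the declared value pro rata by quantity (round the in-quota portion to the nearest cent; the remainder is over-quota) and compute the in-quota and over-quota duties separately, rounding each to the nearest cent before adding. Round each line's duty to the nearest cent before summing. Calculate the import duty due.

Line 1 (U-214, Zoron, 314 units, £49,941.70):
Base rate for U-214 is 27%.
Origin Zoron is the FTA partner but U-214 is not on the preference list; base rate stands.
Duty = £49,941.70 × 27% = £13,484.26.
Line 2 (W-958, Karland, 177 m², £20,231.10):
Base rate for W-958 is 2.5%.
W-958 has an FTA preferential rate, but origin Karland is not Zoron; base rate stands.
Additional duty on W-958 from Karland: +57.4%. Applied ad valorem rate: 2.5% + 57.4% = 59.9%.
Duty = £20,231.10 × 59.9% = £12,118.43.
Line 3 (N-132, Orena, 1,911 units, £367,408.86):
Code N-132 is under a tariff-rate quota (threshold 3,545 units). Quantity 1,911 units is within the quota, so the in-quota rate 5% applies to the full value.
Duty = £367,408.86 × 5% = £18,370.44.
Total = £13,484.26 + £12,118.43 + £18,370.44 = £43,973.13.

£43,973.13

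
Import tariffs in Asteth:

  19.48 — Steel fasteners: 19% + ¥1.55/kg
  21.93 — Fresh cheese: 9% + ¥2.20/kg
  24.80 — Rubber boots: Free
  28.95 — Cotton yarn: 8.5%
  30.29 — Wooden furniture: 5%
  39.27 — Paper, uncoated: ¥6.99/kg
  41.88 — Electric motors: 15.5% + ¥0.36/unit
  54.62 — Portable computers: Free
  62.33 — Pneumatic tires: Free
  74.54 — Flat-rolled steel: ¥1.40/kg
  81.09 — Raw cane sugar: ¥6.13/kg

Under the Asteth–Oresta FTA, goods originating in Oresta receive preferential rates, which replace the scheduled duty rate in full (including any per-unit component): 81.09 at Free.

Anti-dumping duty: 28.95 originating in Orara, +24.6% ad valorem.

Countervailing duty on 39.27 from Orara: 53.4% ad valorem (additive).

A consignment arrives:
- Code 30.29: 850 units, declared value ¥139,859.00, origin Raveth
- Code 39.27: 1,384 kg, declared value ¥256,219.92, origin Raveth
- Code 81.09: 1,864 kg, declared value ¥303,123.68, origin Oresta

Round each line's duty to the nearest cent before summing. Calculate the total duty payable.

¥16,667.11

Line 1 (30.29, Raveth, 850 units, ¥139,859.00):
Base rate for 30.29 is 5%.
Duty = ¥139,859.00 × 5% = ¥6,992.95.
Line 2 (39.27, Raveth, 1,384 kg, ¥256,219.92):
Base rate for 39.27 is ¥6.99/kg.
The additional-duty order on 39.27 targets Orara, not Raveth; it does not apply.
Duty = 1,384 × ¥6.99 = ¥9,674.16.
Line 3 (81.09, Oresta, 1,864 kg, ¥303,123.68):
Base rate for 81.09 is ¥6.13/kg.
Origin Oresta qualifies under the Asteth–Oresta agreement and 81.09 is covered: preferential rate Free applies instead.
Duty = ¥303,123.68 × 0% = ¥0.00.
Total = ¥6,992.95 + ¥9,674.16 + ¥0.00 = ¥16,667.11.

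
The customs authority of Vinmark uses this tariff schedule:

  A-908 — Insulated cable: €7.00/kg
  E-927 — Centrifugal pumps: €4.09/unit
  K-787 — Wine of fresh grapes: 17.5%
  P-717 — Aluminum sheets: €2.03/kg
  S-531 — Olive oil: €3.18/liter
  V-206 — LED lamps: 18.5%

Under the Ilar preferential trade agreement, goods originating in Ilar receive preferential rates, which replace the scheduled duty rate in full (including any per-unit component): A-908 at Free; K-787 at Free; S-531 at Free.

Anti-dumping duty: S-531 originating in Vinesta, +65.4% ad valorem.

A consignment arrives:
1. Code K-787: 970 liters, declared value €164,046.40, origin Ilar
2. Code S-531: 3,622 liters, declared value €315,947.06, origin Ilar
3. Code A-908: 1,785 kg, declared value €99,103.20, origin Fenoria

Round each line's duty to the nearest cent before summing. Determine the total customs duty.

Line 1 (K-787, Ilar, 970 liters, €164,046.40):
Base rate for K-787 is 17.5%.
Origin Ilar qualifies under the Vinmark–Ilar agreement and K-787 is covered: preferential rate Free applies instead.
Duty = €164,046.40 × 0% = €0.00.
Line 2 (S-531, Ilar, 3,622 liters, €315,947.06):
Base rate for S-531 is €3.18/liter.
Origin Ilar qualifies under the Vinmark–Ilar agreement and S-531 is covered: preferential rate Free applies instead.
The additional-duty order on S-531 targets Vinesta, not Ilar; it does not apply.
Duty = €315,947.06 × 0% = €0.00.
Line 3 (A-908, Fenoria, 1,785 kg, €99,103.20):
Base rate for A-908 is €7.00/kg.
A-908 has an FTA preferential rate, but origin Fenoria is not Ilar; base rate stands.
Duty = 1,785 × €7.00 = €12,495.00.
Total = €0.00 + €0.00 + €12,495.00 = €12,495.00.

€12,495.00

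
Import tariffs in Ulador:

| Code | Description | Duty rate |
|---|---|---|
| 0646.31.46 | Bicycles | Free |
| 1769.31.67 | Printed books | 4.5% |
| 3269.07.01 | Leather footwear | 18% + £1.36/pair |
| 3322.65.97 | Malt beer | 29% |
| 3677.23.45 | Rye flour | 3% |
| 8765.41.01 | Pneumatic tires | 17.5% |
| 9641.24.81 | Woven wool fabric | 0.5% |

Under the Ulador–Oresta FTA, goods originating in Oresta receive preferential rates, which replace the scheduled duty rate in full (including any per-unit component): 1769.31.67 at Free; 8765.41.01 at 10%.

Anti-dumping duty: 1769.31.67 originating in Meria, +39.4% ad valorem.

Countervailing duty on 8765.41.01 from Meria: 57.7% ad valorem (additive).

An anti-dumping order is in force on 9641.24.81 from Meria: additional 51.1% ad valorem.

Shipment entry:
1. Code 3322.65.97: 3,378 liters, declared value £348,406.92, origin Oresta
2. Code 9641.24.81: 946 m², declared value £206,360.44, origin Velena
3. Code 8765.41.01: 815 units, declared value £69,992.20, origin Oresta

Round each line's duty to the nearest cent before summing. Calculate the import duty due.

£109,069.03

Line 1 (3322.65.97, Oresta, 3,378 liters, £348,406.92):
Base rate for 3322.65.97 is 29%.
Origin Oresta is the FTA partner but 3322.65.97 is not on the preference list; base rate stands.
Duty = £348,406.92 × 29% = £101,038.01.
Line 2 (9641.24.81, Velena, 946 m², £206,360.44):
Base rate for 9641.24.81 is 0.5%.
The additional-duty order on 9641.24.81 targets Meria, not Velena; it does not apply.
Duty = £206,360.44 × 0.5% = £1,031.80.
Line 3 (8765.41.01, Oresta, 815 units, £69,992.20):
Base rate for 8765.41.01 is 17.5%.
Origin Oresta qualifies under the Ulador–Oresta agreement and 8765.41.01 is covered: preferential rate 10% applies instead.
The additional-duty order on 8765.41.01 targets Meria, not Oresta; it does not apply.
Duty = £69,992.20 × 10% = £6,999.22.
Total = £101,038.01 + £1,031.80 + £6,999.22 = £109,069.03.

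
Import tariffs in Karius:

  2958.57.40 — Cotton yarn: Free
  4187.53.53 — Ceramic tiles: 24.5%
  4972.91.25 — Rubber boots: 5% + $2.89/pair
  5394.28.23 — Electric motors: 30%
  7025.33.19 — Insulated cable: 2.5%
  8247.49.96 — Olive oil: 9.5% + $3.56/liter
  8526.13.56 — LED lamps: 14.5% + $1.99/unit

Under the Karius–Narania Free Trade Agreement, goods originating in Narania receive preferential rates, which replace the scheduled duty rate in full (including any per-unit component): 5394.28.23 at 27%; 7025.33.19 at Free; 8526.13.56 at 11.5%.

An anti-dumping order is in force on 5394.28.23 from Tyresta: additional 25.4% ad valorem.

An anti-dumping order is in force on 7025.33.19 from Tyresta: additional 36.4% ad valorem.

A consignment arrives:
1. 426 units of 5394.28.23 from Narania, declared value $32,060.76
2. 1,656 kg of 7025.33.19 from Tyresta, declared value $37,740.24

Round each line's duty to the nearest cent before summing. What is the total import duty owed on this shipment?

Line 1 (5394.28.23, Narania, 426 units, $32,060.76):
Base rate for 5394.28.23 is 30%.
Origin Narania qualifies under the Karius–Narania agreement and 5394.28.23 is covered: preferential rate 27% applies instead.
The additional-duty order on 5394.28.23 targets Tyresta, not Narania; it does not apply.
Duty = $32,060.76 × 27% = $8,656.41.
Line 2 (7025.33.19, Tyresta, 1,656 kg, $37,740.24):
Base rate for 7025.33.19 is 2.5%.
7025.33.19 has an FTA preferential rate, but origin Tyresta is not Narania; base rate stands.
Additional duty on 7025.33.19 from Tyresta: +36.4%. Applied ad valorem rate: 2.5% + 36.4% = 38.9%.
Duty = $37,740.24 × 38.9% = $14,680.95.
Total = $8,656.41 + $14,680.95 = $23,337.36.

$23,337.36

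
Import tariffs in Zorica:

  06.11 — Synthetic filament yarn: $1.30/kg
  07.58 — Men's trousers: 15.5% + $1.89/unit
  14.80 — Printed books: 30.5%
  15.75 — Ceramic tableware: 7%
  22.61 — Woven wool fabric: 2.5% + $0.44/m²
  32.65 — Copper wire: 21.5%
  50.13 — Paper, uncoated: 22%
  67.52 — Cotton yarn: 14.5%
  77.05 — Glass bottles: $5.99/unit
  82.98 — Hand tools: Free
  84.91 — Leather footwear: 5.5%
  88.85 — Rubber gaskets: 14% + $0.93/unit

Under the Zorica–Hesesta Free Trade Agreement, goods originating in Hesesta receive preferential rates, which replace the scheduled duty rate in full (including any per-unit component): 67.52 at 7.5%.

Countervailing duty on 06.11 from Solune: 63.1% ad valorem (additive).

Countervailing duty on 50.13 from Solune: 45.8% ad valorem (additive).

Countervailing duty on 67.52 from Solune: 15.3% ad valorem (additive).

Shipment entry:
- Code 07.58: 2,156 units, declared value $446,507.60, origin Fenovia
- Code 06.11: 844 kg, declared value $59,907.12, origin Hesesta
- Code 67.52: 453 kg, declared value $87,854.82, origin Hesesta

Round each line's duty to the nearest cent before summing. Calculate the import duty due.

$80,969.83

Line 1 (07.58, Fenovia, 2,156 units, $446,507.60):
Base rate for 07.58 is 15.5% + $1.89/unit.
Duty = $446,507.60 × 15.5% + 2,156 × $1.89 = $73,283.52.
Line 2 (06.11, Hesesta, 844 kg, $59,907.12):
Base rate for 06.11 is $1.30/kg.
Origin Hesesta is the FTA partner but 06.11 is not on the preference list; base rate stands.
The additional-duty order on 06.11 targets Solune, not Hesesta; it does not apply.
Duty = 844 × $1.30 = $1,097.20.
Line 3 (67.52, Hesesta, 453 kg, $87,854.82):
Base rate for 67.52 is 14.5%.
Origin Hesesta qualifies under the Zorica–Hesesta agreement and 67.52 is covered: preferential rate 7.5% applies instead.
The additional-duty order on 67.52 targets Solune, not Hesesta; it does not apply.
Duty = $87,854.82 × 7.5% = $6,589.11.
Total = $73,283.52 + $1,097.20 + $6,589.11 = $80,969.83.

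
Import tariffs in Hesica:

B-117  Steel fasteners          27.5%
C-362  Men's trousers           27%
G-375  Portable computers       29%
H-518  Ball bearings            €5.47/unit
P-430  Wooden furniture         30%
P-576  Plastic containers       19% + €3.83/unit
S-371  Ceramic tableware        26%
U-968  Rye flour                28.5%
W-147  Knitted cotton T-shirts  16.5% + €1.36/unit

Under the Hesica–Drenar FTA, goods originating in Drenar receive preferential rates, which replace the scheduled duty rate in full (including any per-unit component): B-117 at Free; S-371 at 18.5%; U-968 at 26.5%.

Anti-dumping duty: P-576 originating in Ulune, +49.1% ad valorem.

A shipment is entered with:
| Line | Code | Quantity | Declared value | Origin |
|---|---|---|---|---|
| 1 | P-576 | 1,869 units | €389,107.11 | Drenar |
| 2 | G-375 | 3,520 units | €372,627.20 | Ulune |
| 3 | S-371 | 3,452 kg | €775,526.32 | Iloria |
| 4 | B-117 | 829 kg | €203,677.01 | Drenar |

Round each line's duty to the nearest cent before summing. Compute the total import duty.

€390,787.35

Line 1 (P-576, Drenar, 1,869 units, €389,107.11):
Base rate for P-576 is 19% + €3.83/unit.
Origin Drenar is the FTA partner but P-576 is not on the preference list; base rate stands.
The additional-duty order on P-576 targets Ulune, not Drenar; it does not apply.
Duty = €389,107.11 × 19% + 1,869 × €3.83 = €81,088.62.
Line 2 (G-375, Ulune, 3,520 units, €372,627.20):
Base rate for G-375 is 29%.
Duty = €372,627.20 × 29% = €108,061.89.
Line 3 (S-371, Iloria, 3,452 kg, €775,526.32):
Base rate for S-371 is 26%.
S-371 has an FTA preferential rate, but origin Iloria is not Drenar; base rate stands.
Duty = €775,526.32 × 26% = €201,636.84.
Line 4 (B-117, Drenar, 829 kg, €203,677.01):
Base rate for B-117 is 27.5%.
Origin Drenar qualifies under the Hesica–Drenar agreement and B-117 is covered: preferential rate Free applies instead.
Duty = €203,677.01 × 0% = €0.00.
Total = €81,088.62 + €108,061.89 + €201,636.84 + €0.00 = €390,787.35.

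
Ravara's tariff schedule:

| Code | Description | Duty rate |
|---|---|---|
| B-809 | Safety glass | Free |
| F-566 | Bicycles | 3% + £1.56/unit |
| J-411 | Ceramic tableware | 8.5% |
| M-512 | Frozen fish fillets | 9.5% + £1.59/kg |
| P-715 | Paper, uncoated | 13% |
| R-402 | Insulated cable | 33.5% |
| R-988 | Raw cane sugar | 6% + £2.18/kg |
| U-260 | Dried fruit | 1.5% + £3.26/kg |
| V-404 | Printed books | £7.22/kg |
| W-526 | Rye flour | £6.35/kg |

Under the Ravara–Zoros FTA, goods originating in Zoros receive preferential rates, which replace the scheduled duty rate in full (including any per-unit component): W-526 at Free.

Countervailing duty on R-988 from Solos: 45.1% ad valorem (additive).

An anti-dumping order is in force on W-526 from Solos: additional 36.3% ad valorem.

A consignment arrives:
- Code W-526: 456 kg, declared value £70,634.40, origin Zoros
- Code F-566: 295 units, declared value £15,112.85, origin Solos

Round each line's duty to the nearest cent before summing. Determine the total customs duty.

Line 1 (W-526, Zoros, 456 kg, £70,634.40):
Base rate for W-526 is £6.35/kg.
Origin Zoros qualifies under the Ravara–Zoros agreement and W-526 is covered: preferential rate Free applies instead.
The additional-duty order on W-526 targets Solos, not Zoros; it does not apply.
Duty = £70,634.40 × 0% = £0.00.
Line 2 (F-566, Solos, 295 units, £15,112.85):
Base rate for F-566 is 3% + £1.56/unit.
Duty = £15,112.85 × 3% + 295 × £1.56 = £913.59.
Total = £0.00 + £913.59 = £913.59.

£913.59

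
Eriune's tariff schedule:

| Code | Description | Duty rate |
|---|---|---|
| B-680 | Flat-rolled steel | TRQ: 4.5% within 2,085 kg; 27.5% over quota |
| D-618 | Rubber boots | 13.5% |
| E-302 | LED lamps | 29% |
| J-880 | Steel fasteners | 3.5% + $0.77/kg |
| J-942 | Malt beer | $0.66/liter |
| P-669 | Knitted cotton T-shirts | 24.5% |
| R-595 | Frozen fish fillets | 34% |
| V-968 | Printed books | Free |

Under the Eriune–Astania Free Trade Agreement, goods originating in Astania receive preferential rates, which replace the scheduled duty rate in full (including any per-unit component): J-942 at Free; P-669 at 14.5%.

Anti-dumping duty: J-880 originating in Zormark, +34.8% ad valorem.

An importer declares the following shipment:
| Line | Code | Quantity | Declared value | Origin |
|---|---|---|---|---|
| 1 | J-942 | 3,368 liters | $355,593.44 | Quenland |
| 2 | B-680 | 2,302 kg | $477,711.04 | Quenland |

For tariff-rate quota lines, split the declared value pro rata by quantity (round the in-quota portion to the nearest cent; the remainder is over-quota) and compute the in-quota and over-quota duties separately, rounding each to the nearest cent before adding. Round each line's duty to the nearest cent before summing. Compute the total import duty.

Line 1 (J-942, Quenland, 3,368 liters, $355,593.44):
Base rate for J-942 is $0.66/liter.
J-942 has an FTA preferential rate, but origin Quenland is not Astania; base rate stands.
Duty = 3,368 × $0.66 = $2,222.88.
Line 2 (B-680, Quenland, 2,302 kg, $477,711.04):
Code B-680 is under a tariff-rate quota (threshold 2,085 kg). In-quota: 2,085 kg at 4.5%; over-quota: 217 kg at 27.5%.
Pro-rata value split: in-quota = $477,711.04 × 2,085/2,302 = $432,679.20; over-quota = $477,711.04 − $432,679.20 = $45,031.84.
In-quota duty = $432,679.20 × 4.5% = $19,470.56. Over-quota duty = $45,031.84 × 27.5% = $12,383.76.
Line duty = $19,470.56 + $12,383.76 = $31,854.32.
Total = $2,222.88 + $31,854.32 = $34,077.20.

$34,077.20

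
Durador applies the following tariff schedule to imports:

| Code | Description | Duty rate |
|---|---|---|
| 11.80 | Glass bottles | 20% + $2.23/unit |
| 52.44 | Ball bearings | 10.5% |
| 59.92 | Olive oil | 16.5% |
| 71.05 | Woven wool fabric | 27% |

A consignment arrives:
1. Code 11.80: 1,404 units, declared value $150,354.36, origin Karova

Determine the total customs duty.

$33,201.79

Line 1 (11.80, Karova, 1,404 units, $150,354.36):
Base rate for 11.80 is 20% + $2.23/unit.
Duty = $150,354.36 × 20% + 1,404 × $2.23 = $33,201.79.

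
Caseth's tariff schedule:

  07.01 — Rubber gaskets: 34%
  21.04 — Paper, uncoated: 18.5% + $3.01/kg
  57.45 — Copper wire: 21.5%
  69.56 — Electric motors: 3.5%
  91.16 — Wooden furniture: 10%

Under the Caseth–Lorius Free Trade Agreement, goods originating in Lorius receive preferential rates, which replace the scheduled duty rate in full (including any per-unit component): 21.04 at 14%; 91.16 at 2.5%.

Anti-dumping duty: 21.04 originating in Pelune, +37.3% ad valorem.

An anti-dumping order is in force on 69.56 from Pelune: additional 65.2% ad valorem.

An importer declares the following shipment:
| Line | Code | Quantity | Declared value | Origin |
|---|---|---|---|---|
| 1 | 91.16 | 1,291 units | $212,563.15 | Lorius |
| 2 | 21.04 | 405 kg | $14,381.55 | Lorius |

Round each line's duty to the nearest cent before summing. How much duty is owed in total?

Line 1 (91.16, Lorius, 1,291 units, $212,563.15):
Base rate for 91.16 is 10%.
Origin Lorius qualifies under the Caseth–Lorius agreement and 91.16 is covered: preferential rate 2.5% applies instead.
Duty = $212,563.15 × 2.5% = $5,314.08.
Line 2 (21.04, Lorius, 405 kg, $14,381.55):
Base rate for 21.04 is 18.5% + $3.01/kg.
Origin Lorius qualifies under the Caseth–Lorius agreement and 21.04 is covered: preferential rate 14% applies instead.
The additional-duty order on 21.04 targets Pelune, not Lorius; it does not apply.
Duty = $14,381.55 × 14% = $2,013.42.
Total = $5,314.08 + $2,013.42 = $7,327.50.

$7,327.50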